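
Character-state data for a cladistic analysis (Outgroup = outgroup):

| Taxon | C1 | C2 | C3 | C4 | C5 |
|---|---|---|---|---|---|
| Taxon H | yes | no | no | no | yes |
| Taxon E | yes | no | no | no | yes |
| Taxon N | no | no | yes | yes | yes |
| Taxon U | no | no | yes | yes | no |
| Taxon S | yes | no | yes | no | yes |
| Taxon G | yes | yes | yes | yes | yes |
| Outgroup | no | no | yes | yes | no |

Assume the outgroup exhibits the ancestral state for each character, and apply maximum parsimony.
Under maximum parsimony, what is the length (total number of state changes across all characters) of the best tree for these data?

Character polarity is set by the outgroup: the derived state is whichever differs from the outgroup's state, so for C3, C4 the derived state is 'no', and for the remaining characters it is 'yes'.
Only Taxon E, Taxon G, Taxon H, and Taxon S show the derived state 'yes' for C1, supporting them as a clade.
C2: derived state 'yes' in Taxon G only — an autapomorphy, so it tells us nothing about relationships among taxa.
C3: derived state 'no' in Taxon E and Taxon H only — synapomorphy for {Taxon E, Taxon H}.
C4 (derived state 'no') is shared by Taxon E, Taxon H, and Taxon S — a synapomorphy uniting that clade.
Only Taxon E, Taxon G, Taxon H, Taxon N, and Taxon S show the derived state 'yes' for C5, supporting them as a clade.
Most parsimonious ingroup topology: ((Taxon N,(((Taxon E,Taxon H),Taxon S),Taxon G)),Taxon U).
Changes per character on this tree: C1: 1; C2: 1; C3: 1; C4: 1; C5: 1.
Total = 5.

5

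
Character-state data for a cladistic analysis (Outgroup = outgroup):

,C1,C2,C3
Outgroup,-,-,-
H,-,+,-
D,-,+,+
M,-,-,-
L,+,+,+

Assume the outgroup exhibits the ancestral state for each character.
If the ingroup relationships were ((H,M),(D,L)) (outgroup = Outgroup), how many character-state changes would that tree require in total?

Map each character onto ((H,M),(D,L)) (rooted by Outgroup) and count the minimum state changes it requires (Fitch parsimony):
C1: 1; C2: 2; C3: 1.
Total tree length = 4.

4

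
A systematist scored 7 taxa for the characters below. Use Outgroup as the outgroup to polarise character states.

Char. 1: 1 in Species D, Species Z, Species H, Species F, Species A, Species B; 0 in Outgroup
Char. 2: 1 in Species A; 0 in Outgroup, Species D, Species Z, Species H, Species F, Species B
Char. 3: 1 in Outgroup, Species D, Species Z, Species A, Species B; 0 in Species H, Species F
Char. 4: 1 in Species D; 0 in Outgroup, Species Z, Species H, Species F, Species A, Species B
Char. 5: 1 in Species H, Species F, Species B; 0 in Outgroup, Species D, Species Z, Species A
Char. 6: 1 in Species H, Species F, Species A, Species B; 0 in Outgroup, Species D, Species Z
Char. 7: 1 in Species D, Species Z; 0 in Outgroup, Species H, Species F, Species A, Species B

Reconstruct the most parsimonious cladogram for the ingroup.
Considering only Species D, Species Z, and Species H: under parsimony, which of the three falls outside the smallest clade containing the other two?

Species H

Character polarity is set by the outgroup: the derived state is whichever differs from the outgroup's state, so for Char. 3 the derived state is '0', and for the remaining characters it is '1'.
All ingroup taxa share the derived state '1' for Char. 1; it defines the ingroup but does not resolve relationships within it.
Char. 2: derived state '1' in Species A only — an autapomorphy, so it tells us nothing about relationships among taxa.
Char. 3 (derived state '0') is shared by Species F and Species H — a synapomorphy uniting that clade.
Char. 4: derived state '1' in Species D only — an autapomorphy, so it tells us nothing about relationships among taxa.
Char. 5: derived state '1' in Species B, Species F, and Species H only — synapomorphy for {Species B, Species F, Species H}.
Char. 6 (derived state '1') is shared by Species A, Species B, Species F, and Species H — a synapomorphy uniting that clade.
Char. 7: derived state '1' in Species D and Species Z only — synapomorphy for {Species D, Species Z}.
Most parsimonious ingroup topology: ((Species D,Species Z),(((Species H,Species F),Species B),Species A)).
Species Z and Species D share a more recent common ancestor with each other than either does with Species H, so Species H is the least closely related of the three.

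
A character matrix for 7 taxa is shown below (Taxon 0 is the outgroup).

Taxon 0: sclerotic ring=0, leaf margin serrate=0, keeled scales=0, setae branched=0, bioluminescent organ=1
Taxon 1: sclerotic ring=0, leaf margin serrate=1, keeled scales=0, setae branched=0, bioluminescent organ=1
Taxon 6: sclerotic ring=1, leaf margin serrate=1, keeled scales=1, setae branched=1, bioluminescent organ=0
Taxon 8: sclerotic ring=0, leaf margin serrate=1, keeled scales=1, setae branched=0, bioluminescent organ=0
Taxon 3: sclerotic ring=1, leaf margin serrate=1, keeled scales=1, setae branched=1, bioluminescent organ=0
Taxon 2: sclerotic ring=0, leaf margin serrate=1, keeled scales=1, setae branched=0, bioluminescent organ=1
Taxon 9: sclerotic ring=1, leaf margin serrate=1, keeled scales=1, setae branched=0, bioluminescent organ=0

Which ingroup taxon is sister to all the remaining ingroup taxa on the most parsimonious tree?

Character polarity is set by the outgroup: the derived state is whichever differs from the outgroup's state, so for bioluminescent organ the derived state is '0', and for the remaining characters it is '1'.
sclerotic ring: derived state '1' in Taxon 3, Taxon 6, and Taxon 9 only — synapomorphy for {Taxon 3, Taxon 6, Taxon 9}.
leaf margin serrate (derived state '1') is shared by all ingroup taxa — unites the whole ingroup.
Only Taxon 2, Taxon 3, Taxon 6, Taxon 8, and Taxon 9 show the derived state '1' for keeled scales, supporting them as a clade.
Only Taxon 3 and Taxon 6 show the derived state '1' for setae branched, supporting them as a clade.
Only Taxon 3, Taxon 6, Taxon 8, and Taxon 9 show the derived state '0' for bioluminescent organ, supporting them as a clade.
Most parsimonious ingroup topology: ((((Taxon 9,(Taxon 3,Taxon 6)),Taxon 8),Taxon 2),Taxon 1).
Taxon 1 is sister to the clade containing all other ingroup taxa, so it is the earliest-diverging (most basal) ingroup lineage.

Taxon 1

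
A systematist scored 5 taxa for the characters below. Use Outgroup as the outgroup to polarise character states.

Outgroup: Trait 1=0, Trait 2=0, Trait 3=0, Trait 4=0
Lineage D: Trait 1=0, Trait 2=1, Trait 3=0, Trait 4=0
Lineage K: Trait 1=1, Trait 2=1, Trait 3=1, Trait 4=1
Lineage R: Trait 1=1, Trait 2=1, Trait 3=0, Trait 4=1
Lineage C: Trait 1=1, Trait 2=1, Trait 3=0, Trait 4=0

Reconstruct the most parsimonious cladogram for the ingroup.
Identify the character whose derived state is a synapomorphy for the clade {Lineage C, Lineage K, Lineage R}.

The outgroup has state '0' for every character, so '1' is the derived state throughout.
Only Lineage C, Lineage K, and Lineage R show the derived state '1' for Trait 1, supporting them as a clade.
All ingroup taxa share the derived state '1' for Trait 2; it defines the ingroup but does not resolve relationships within it.
Trait 3: derived state '1' in Lineage K only — an autapomorphy, so it tells us nothing about relationships among taxa.
Only Lineage K and Lineage R show the derived state '1' for Trait 4, supporting them as a clade.
Most parsimonious ingroup topology: (Lineage D,((Lineage K,Lineage R),Lineage C)).
The clade {Lineage C, Lineage K, Lineage R} is supported by Trait 1: its derived state '1' occurs in exactly those taxa and in no other taxon (including the outgroup).

Trait 1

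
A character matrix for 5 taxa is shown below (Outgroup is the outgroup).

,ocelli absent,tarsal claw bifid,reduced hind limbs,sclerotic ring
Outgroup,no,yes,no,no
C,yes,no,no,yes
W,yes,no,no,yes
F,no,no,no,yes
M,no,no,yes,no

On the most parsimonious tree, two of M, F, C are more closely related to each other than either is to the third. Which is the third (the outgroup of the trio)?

Character polarity is set by the outgroup: the derived state is whichever differs from the outgroup's state, so for tarsal claw bifid the derived state is 'no', and for the remaining characters it is 'yes'.
Only C and W show the derived state 'yes' for ocelli absent, supporting them as a clade.
tarsal claw bifid (derived state 'no') is shared by all ingroup taxa — unites the whole ingroup.
reduced hind limbs: derived state 'yes' in M only — an autapomorphy, so it tells us nothing about relationships among taxa.
Only C, F, and W show the derived state 'yes' for sclerotic ring, supporting them as a clade.
Most parsimonious ingroup topology: (((C,W),F),M).
F and C share a more recent common ancestor with each other than either does with M, so M is the least closely related of the three.

M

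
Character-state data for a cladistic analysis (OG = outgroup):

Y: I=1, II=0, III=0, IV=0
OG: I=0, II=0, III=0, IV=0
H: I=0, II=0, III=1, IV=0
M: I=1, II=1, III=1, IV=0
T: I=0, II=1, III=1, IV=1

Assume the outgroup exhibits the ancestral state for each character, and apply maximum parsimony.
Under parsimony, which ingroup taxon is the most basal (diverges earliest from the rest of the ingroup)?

The outgroup has state '0' for every character, so '1' is the derived state throughout.
I groups M and Y, which is incompatible with the clades supported by the remaining characters; treating it as convergent (homoplasy) costs fewer steps than any alternative tree.
II: derived state '1' in M and T only — synapomorphy for {M, T}.
Only H, M, and T show the derived state '1' for III, supporting them as a clade.
IV (derived state '1') is unique to T (autapomorphy; uninformative for grouping).
Most parsimonious ingroup topology: (((T,M),H),Y).
Y is sister to the clade containing all other ingroup taxa, so it is the earliest-diverging (most basal) ingroup lineage.

Y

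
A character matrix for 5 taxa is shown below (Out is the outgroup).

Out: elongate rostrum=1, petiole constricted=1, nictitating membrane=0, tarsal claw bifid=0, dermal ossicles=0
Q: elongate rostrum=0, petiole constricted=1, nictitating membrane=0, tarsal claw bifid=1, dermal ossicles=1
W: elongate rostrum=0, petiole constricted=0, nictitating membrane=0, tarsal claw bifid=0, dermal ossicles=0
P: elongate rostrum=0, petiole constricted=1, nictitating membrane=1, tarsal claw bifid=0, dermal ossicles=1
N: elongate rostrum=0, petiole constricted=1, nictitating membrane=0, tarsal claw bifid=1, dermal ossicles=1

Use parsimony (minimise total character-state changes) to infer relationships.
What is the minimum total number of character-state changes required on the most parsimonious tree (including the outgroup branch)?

5

Character polarity is set by the outgroup: the derived state is whichever differs from the outgroup's state, so for elongate rostrum, petiole constricted the derived state is '0', and for the remaining characters it is '1'.
All ingroup taxa share the derived state '0' for elongate rostrum; it defines the ingroup but does not resolve relationships within it.
petiole constricted: derived state '0' in W only — an autapomorphy, so it tells us nothing about relationships among taxa.
nictitating membrane (derived state '1') is unique to P (autapomorphy; uninformative for grouping).
Only N and Q show the derived state '1' for tarsal claw bifid, supporting them as a clade.
dermal ossicles: derived state '1' in N, P, and Q only — synapomorphy for {N, P, Q}.
Most parsimonious ingroup topology: (((Q,N),P),W).
Changes per character on this tree: elongate rostrum: 1; petiole constricted: 1; nictitating membrane: 1; tarsal claw bifid: 1; dermal ossicles: 1.
Total = 5.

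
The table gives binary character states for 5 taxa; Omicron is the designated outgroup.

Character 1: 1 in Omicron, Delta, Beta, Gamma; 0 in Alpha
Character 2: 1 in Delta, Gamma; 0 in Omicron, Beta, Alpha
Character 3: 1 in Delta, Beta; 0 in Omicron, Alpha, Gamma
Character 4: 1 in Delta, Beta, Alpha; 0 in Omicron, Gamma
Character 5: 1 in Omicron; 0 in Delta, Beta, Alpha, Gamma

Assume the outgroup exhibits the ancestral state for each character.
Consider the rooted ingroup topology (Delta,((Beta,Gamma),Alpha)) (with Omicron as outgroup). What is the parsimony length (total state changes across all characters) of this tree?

8

Map each character onto (Delta,((Beta,Gamma),Alpha)) (rooted by Omicron) and count the minimum state changes it requires (Fitch parsimony):
Character 1: 1; Character 2: 2; Character 3: 2; Character 4: 2; Character 5: 1.
Total tree length = 8.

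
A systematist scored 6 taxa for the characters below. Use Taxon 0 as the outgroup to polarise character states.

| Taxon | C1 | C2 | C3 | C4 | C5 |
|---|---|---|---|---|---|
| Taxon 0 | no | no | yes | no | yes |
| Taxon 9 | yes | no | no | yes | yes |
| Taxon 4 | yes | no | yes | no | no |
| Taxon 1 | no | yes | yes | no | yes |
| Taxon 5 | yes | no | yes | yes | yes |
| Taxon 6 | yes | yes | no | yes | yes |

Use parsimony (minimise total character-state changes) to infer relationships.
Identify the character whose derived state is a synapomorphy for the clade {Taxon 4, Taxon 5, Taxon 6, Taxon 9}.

C1

Character polarity is set by the outgroup: the derived state is whichever differs from the outgroup's state, so for C3, C5 the derived state is 'no', and for the remaining characters it is 'yes'.
Only Taxon 4, Taxon 5, Taxon 6, and Taxon 9 show the derived state 'yes' for C1, supporting them as a clade.
C2 (state 'yes') occurs in Taxon 1 and Taxon 6 but conflicts with the nesting implied by the other characters — most parsimoniously interpreted as homoplasy.
C3 (derived state 'no') is shared by Taxon 6 and Taxon 9 — a synapomorphy uniting that clade.
C4: derived state 'yes' in Taxon 5, Taxon 6, and Taxon 9 only — synapomorphy for {Taxon 5, Taxon 6, Taxon 9}.
C5: derived state 'no' in Taxon 4 only — an autapomorphy, so it tells us nothing about relationships among taxa.
Most parsimonious ingroup topology: ((((Taxon 9,Taxon 6),Taxon 5),Taxon 4),Taxon 1).
The clade {Taxon 4, Taxon 5, Taxon 6, Taxon 9} is supported by C1: its derived state 'yes' occurs in exactly those taxa and in no other taxon (including the outgroup).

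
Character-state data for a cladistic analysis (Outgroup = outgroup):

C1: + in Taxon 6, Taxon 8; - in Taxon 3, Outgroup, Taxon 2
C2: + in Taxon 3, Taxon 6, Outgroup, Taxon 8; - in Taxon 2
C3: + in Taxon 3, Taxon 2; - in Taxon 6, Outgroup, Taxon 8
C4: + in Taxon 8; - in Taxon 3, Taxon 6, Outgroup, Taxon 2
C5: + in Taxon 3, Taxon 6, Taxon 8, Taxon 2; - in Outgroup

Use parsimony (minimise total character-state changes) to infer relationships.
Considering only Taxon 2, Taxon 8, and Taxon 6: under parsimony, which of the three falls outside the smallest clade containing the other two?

Character polarity is set by the outgroup: the derived state is whichever differs from the outgroup's state, so for C2 the derived state is '-', and for the remaining characters it is '+'.
Only Taxon 6 and Taxon 8 show the derived state '+' for C1, supporting them as a clade.
C2 (derived state '-') is unique to Taxon 2 (autapomorphy; uninformative for grouping).
C3 (derived state '+') is shared by Taxon 2 and Taxon 3 — a synapomorphy uniting that clade.
C4: derived state '+' in Taxon 8 only — an autapomorphy, so it tells us nothing about relationships among taxa.
C5 (derived state '+') is shared by all ingroup taxa — unites the whole ingroup.
Most parsimonious ingroup topology: ((Taxon 3,Taxon 2),(Taxon 6,Taxon 8)).
Taxon 8 and Taxon 6 share a more recent common ancestor with each other than either does with Taxon 2, so Taxon 2 is the least closely related of the three.

Taxon 2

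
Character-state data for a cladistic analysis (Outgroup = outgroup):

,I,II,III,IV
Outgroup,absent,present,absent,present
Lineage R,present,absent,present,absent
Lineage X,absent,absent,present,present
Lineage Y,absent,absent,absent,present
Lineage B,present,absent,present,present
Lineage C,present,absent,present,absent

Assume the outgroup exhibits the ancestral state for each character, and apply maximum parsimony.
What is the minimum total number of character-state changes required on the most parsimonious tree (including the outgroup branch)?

4

Character polarity is set by the outgroup: the derived state is whichever differs from the outgroup's state, so for II, IV the derived state is 'absent', and for the remaining characters it is 'present'.
I: derived state 'present' in Lineage B, Lineage C, and Lineage R only — synapomorphy for {Lineage B, Lineage C, Lineage R}.
All ingroup taxa share the derived state 'absent' for II; it defines the ingroup but does not resolve relationships within it.
Only Lineage B, Lineage C, Lineage R, and Lineage X show the derived state 'present' for III, supporting them as a clade.
Only Lineage C and Lineage R show the derived state 'absent' for IV, supporting them as a clade.
Most parsimonious ingroup topology: ((((Lineage R,Lineage C),Lineage B),Lineage X),Lineage Y).
Changes per character on this tree: I: 1; II: 1; III: 1; IV: 1.
Total = 4.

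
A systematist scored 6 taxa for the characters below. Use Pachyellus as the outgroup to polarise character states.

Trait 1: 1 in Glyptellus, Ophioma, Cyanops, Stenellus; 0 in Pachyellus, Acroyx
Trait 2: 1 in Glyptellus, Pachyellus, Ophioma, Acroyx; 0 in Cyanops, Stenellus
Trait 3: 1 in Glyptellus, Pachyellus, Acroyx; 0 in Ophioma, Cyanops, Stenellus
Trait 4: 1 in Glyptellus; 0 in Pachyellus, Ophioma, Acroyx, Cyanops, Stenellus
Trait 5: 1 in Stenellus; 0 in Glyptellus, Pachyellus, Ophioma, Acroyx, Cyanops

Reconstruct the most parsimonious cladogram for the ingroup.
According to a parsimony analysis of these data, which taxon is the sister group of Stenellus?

Character polarity is set by the outgroup: the derived state is whichever differs from the outgroup's state, so for Trait 2, Trait 3 the derived state is '0', and for the remaining characters it is '1'.
Only Cyanops, Glyptellus, Ophioma, and Stenellus show the derived state '1' for Trait 1, supporting them as a clade.
Trait 2: derived state '0' in Cyanops and Stenellus only — synapomorphy for {Cyanops, Stenellus}.
Trait 3 (derived state '0') is shared by Cyanops, Ophioma, and Stenellus — a synapomorphy uniting that clade.
Trait 4 (derived state '1') is unique to Glyptellus (autapomorphy; uninformative for grouping).
Trait 5 (derived state '1') is unique to Stenellus (autapomorphy; uninformative for grouping).
Most parsimonious ingroup topology: (((Ophioma,(Cyanops,Stenellus)),Glyptellus),Acroyx).
Stenellus and Cyanops form a cherry on this tree, so they are sister taxa.

Cyanops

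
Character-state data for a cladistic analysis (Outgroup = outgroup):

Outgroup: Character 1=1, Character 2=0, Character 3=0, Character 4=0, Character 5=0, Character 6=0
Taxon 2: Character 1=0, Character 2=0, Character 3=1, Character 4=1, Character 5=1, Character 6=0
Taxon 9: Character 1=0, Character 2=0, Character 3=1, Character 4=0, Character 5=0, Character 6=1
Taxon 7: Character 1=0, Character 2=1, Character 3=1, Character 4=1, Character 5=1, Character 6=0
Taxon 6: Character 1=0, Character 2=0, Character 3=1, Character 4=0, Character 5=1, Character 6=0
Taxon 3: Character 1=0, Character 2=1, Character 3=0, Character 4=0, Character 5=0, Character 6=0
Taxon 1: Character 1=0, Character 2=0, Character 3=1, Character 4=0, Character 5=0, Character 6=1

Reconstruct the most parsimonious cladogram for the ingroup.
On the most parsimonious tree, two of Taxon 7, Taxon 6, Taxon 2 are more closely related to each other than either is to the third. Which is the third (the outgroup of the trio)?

Character polarity is set by the outgroup: the derived state is whichever differs from the outgroup's state, so for Character 1 the derived state is '0', and for the remaining characters it is '1'.
Character 1 (derived state '0') is shared by all ingroup taxa — unites the whole ingroup.
Character 2 groups Taxon 3 and Taxon 7, which is incompatible with the clades supported by the remaining characters; treating it as convergent (homoplasy) costs fewer steps than any alternative tree.
Only Taxon 1, Taxon 2, Taxon 6, Taxon 7, and Taxon 9 show the derived state '1' for Character 3, supporting them as a clade.
Only Taxon 2 and Taxon 7 show the derived state '1' for Character 4, supporting them as a clade.
Character 5: derived state '1' in Taxon 2, Taxon 6, and Taxon 7 only — synapomorphy for {Taxon 2, Taxon 6, Taxon 7}.
Only Taxon 1 and Taxon 9 show the derived state '1' for Character 6, supporting them as a clade.
Most parsimonious ingroup topology: ((((Taxon 2,Taxon 7),Taxon 6),(Taxon 9,Taxon 1)),Taxon 3).
Taxon 2 and Taxon 7 share a more recent common ancestor with each other than either does with Taxon 6, so Taxon 6 is the least closely related of the three.

Taxon 6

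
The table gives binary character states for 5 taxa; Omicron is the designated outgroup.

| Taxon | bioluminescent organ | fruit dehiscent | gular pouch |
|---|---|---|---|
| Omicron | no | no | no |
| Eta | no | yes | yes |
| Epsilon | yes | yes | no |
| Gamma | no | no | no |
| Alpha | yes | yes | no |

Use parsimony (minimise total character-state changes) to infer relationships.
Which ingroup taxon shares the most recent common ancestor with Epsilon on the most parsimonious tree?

Alpha

The outgroup has state 'no' for every character, so 'yes' is the derived state throughout.
bioluminescent organ: derived state 'yes' in Alpha and Epsilon only — synapomorphy for {Alpha, Epsilon}.
fruit dehiscent (derived state 'yes') is shared by Alpha, Epsilon, and Eta — a synapomorphy uniting that clade.
gular pouch: derived state 'yes' in Eta only — an autapomorphy, so it tells us nothing about relationships among taxa.
Most parsimonious ingroup topology: ((Eta,(Epsilon,Alpha)),Gamma).
Epsilon and Alpha form a cherry on this tree, so they are sister taxa.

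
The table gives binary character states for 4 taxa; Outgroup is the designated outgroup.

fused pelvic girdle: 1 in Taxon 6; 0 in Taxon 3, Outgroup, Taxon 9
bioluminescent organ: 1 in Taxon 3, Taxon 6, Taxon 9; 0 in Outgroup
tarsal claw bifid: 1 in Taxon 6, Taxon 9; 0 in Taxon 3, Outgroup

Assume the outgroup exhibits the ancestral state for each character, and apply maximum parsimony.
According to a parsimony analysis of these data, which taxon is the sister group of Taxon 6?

Taxon 9

The outgroup has state '0' for every character, so '1' is the derived state throughout.
fused pelvic girdle: derived state '1' in Taxon 6 only — an autapomorphy, so it tells us nothing about relationships among taxa.
All ingroup taxa share the derived state '1' for bioluminescent organ; it defines the ingroup but does not resolve relationships within it.
tarsal claw bifid (derived state '1') is shared by Taxon 6 and Taxon 9 — a synapomorphy uniting that clade.
Most parsimonious ingroup topology: (Taxon 3,(Taxon 6,Taxon 9)).
Taxon 6 and Taxon 9 form a cherry on this tree, so they are sister taxa.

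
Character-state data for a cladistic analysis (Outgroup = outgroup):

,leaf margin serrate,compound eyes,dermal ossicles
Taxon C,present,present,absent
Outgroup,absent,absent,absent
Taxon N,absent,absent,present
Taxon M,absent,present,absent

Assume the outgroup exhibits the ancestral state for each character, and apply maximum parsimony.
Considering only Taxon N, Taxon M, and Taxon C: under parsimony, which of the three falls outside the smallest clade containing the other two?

Taxon N

The outgroup has state 'absent' for every character, so 'present' is the derived state throughout.
leaf margin serrate (derived state 'present') is unique to Taxon C (autapomorphy; uninformative for grouping).
compound eyes (derived state 'present') is shared by Taxon C and Taxon M — a synapomorphy uniting that clade.
dermal ossicles: derived state 'present' in Taxon N only — an autapomorphy, so it tells us nothing about relationships among taxa.
Most parsimonious ingroup topology: (Taxon N,(Taxon C,Taxon M)).
Taxon C and Taxon M share a more recent common ancestor with each other than either does with Taxon N, so Taxon N is the least closely related of the three.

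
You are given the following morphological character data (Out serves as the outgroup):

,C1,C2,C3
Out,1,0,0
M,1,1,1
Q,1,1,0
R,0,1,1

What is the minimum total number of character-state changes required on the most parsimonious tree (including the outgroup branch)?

Character polarity is set by the outgroup: the derived state is whichever differs from the outgroup's state, so for C1 the derived state is '0', and for the remaining characters it is '1'.
C1: derived state '0' in R only — an autapomorphy, so it tells us nothing about relationships among taxa.
All ingroup taxa share the derived state '1' for C2; it defines the ingroup but does not resolve relationships within it.
C3: derived state '1' in M and R only — synapomorphy for {M, R}.
Most parsimonious ingroup topology: ((M,R),Q).
Changes per character on this tree: C1: 1; C2: 1; C3: 1.
Total = 3.

3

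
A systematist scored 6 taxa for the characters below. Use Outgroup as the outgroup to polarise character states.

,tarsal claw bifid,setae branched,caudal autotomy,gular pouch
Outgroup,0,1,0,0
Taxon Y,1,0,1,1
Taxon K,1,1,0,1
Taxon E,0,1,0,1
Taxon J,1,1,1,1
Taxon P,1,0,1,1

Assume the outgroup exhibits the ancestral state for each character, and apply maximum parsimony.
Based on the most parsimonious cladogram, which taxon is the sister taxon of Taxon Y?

Character polarity is set by the outgroup: the derived state is whichever differs from the outgroup's state, so for setae branched the derived state is '0', and for the remaining characters it is '1'.
tarsal claw bifid (derived state '1') is shared by Taxon J, Taxon K, Taxon P, and Taxon Y — a synapomorphy uniting that clade.
Only Taxon P and Taxon Y show the derived state '0' for setae branched, supporting them as a clade.
Only Taxon J, Taxon P, and Taxon Y show the derived state '1' for caudal autotomy, supporting them as a clade.
All ingroup taxa share the derived state '1' for gular pouch; it defines the ingroup but does not resolve relationships within it.
Most parsimonious ingroup topology: ((((Taxon Y,Taxon P),Taxon J),Taxon K),Taxon E).
Taxon Y and Taxon P form a cherry on this tree, so they are sister taxa.

Taxon P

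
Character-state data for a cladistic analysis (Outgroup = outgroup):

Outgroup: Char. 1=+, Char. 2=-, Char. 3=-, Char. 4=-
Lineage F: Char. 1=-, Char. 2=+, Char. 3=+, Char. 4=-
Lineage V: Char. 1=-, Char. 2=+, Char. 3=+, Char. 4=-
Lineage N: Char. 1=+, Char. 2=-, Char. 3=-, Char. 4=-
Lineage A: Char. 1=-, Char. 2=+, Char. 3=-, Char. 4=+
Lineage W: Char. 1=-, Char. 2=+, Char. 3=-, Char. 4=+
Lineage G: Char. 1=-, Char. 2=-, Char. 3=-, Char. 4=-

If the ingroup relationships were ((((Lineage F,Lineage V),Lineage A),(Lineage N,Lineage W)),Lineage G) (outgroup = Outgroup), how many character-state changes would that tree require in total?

7

Map each character onto ((((Lineage F,Lineage V),Lineage A),(Lineage N,Lineage W)),Lineage G) (rooted by Outgroup) and count the minimum state changes it requires (Fitch parsimony):
Char. 1: 2; Char. 2: 2; Char. 3: 1; Char. 4: 2.
Total tree length = 7.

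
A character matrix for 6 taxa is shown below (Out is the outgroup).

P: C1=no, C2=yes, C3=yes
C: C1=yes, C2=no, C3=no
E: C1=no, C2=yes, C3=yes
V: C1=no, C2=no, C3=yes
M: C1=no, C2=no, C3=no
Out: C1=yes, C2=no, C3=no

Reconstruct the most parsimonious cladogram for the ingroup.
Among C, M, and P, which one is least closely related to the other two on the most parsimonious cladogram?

Character polarity is set by the outgroup: the derived state is whichever differs from the outgroup's state, so for C1 the derived state is 'no', and for the remaining characters it is 'yes'.
C1: derived state 'no' in E, M, P, and V only — synapomorphy for {E, M, P, V}.
C2 (derived state 'yes') is shared by E and P — a synapomorphy uniting that clade.
Only E, P, and V show the derived state 'yes' for C3, supporting them as a clade.
Most parsimonious ingroup topology: (C,(((E,P),V),M)).
P and M share a more recent common ancestor with each other than either does with C, so C is the least closely related of the three.

C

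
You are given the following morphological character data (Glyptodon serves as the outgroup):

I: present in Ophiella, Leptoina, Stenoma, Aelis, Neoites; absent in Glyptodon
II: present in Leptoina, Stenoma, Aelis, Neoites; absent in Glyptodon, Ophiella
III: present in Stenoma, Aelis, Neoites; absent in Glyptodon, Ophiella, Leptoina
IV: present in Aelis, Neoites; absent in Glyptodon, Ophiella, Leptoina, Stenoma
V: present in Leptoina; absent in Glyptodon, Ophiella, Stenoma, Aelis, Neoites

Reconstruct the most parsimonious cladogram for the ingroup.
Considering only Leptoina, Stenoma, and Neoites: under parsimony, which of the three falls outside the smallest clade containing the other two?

The outgroup has state 'absent' for every character, so 'present' is the derived state throughout.
All ingroup taxa share the derived state 'present' for I; it defines the ingroup but does not resolve relationships within it.
II (derived state 'present') is shared by Aelis, Leptoina, Neoites, and Stenoma — a synapomorphy uniting that clade.
Only Aelis, Neoites, and Stenoma show the derived state 'present' for III, supporting them as a clade.
Only Aelis and Neoites show the derived state 'present' for IV, supporting them as a clade.
V: derived state 'present' in Leptoina only — an autapomorphy, so it tells us nothing about relationships among taxa.
Most parsimonious ingroup topology: (Ophiella,(Leptoina,(Stenoma,(Aelis,Neoites)))).
Neoites and Stenoma share a more recent common ancestor with each other than either does with Leptoina, so Leptoina is the least closely related of the three.

Leptoina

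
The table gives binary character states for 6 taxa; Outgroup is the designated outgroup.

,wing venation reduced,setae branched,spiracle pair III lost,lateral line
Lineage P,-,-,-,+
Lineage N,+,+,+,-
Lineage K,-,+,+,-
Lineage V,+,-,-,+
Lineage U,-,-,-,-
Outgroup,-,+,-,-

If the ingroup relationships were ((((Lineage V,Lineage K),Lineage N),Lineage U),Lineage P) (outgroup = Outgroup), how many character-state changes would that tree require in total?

Map each character onto ((((Lineage V,Lineage K),Lineage N),Lineage U),Lineage P) (rooted by Outgroup) and count the minimum state changes it requires (Fitch parsimony):
wing venation reduced: 2; setae branched: 3; spiracle pair III lost: 2; lateral line: 2.
Total tree length = 9.

9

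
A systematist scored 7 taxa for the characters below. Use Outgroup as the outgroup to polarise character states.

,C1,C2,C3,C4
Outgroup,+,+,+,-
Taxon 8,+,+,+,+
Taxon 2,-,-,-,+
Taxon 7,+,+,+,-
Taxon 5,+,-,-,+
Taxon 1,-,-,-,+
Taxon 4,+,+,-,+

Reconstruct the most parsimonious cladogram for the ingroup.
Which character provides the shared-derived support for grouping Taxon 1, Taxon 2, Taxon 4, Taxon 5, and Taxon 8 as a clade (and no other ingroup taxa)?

C4

Character polarity is set by the outgroup: the derived state is whichever differs from the outgroup's state, so for C1, C2, C3 the derived state is '-', and for the remaining characters it is '+'.
C1: derived state '-' in Taxon 1 and Taxon 2 only — synapomorphy for {Taxon 1, Taxon 2}.
Only Taxon 1, Taxon 2, and Taxon 5 show the derived state '-' for C2, supporting them as a clade.
C3 (derived state '-') is shared by Taxon 1, Taxon 2, Taxon 4, and Taxon 5 — a synapomorphy uniting that clade.
C4: derived state '+' in Taxon 1, Taxon 2, Taxon 4, Taxon 5, and Taxon 8 only — synapomorphy for {Taxon 1, Taxon 2, Taxon 4, Taxon 5, Taxon 8}.
Most parsimonious ingroup topology: ((Taxon 8,(((Taxon 2,Taxon 1),Taxon 5),Taxon 4)),Taxon 7).
The clade {Taxon 1, Taxon 2, Taxon 4, Taxon 5, Taxon 8} is supported by C4: its derived state '+' occurs in exactly those taxa and in no other taxon (including the outgroup).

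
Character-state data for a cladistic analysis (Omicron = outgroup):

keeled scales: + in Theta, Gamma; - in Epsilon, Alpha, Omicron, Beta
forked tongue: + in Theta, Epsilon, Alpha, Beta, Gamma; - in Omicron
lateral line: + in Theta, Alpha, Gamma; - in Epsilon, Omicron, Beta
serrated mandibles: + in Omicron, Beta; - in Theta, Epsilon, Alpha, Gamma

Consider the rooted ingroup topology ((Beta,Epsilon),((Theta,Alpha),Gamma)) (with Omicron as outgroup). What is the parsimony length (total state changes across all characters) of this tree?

6

Map each character onto ((Beta,Epsilon),((Theta,Alpha),Gamma)) (rooted by Omicron) and count the minimum state changes it requires (Fitch parsimony):
keeled scales: 2; forked tongue: 1; lateral line: 1; serrated mandibles: 2.
Total tree length = 6.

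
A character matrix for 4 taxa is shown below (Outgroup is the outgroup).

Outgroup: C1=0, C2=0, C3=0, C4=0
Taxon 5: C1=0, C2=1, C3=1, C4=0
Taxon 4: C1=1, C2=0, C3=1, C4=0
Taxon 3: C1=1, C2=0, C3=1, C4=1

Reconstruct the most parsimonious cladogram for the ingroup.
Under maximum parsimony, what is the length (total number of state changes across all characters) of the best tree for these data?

The outgroup has state '0' for every character, so '1' is the derived state throughout.
C1: derived state '1' in Taxon 3 and Taxon 4 only — synapomorphy for {Taxon 3, Taxon 4}.
C2 (derived state '1') is unique to Taxon 5 (autapomorphy; uninformative for grouping).
C3 (derived state '1') is shared by all ingroup taxa — unites the whole ingroup.
C4: derived state '1' in Taxon 3 only — an autapomorphy, so it tells us nothing about relationships among taxa.
Most parsimonious ingroup topology: (Taxon 5,(Taxon 4,Taxon 3)).
Changes per character on this tree: C1: 1; C2: 1; C3: 1; C4: 1.
Total = 4.

4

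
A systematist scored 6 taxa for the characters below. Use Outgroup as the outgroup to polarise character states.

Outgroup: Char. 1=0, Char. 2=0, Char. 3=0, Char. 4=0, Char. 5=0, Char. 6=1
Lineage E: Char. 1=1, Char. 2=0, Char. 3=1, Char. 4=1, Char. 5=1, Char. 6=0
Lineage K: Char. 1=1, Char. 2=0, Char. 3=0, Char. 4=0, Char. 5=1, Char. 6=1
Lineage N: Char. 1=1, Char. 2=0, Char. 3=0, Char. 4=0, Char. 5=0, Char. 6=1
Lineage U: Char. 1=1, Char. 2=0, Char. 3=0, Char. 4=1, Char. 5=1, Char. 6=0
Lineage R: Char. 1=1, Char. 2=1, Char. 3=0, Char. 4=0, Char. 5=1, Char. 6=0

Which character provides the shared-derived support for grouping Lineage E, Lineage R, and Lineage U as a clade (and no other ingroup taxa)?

Char. 6

Character polarity is set by the outgroup: the derived state is whichever differs from the outgroup's state, so for Char. 6 the derived state is '0', and for the remaining characters it is '1'.
All ingroup taxa share the derived state '1' for Char. 1; it defines the ingroup but does not resolve relationships within it.
Char. 2: derived state '1' in Lineage R only — an autapomorphy, so it tells us nothing about relationships among taxa.
Char. 3 (derived state '1') is unique to Lineage E (autapomorphy; uninformative for grouping).
Only Lineage E and Lineage U show the derived state '1' for Char. 4, supporting them as a clade.
Char. 5: derived state '1' in Lineage E, Lineage K, Lineage R, and Lineage U only — synapomorphy for {Lineage E, Lineage K, Lineage R, Lineage U}.
Only Lineage E, Lineage R, and Lineage U show the derived state '0' for Char. 6, supporting them as a clade.
Most parsimonious ingroup topology: ((((Lineage E,Lineage U),Lineage R),Lineage K),Lineage N).
The clade {Lineage E, Lineage R, Lineage U} is supported by Char. 6: its derived state '0' occurs in exactly those taxa and in no other taxon (including the outgroup).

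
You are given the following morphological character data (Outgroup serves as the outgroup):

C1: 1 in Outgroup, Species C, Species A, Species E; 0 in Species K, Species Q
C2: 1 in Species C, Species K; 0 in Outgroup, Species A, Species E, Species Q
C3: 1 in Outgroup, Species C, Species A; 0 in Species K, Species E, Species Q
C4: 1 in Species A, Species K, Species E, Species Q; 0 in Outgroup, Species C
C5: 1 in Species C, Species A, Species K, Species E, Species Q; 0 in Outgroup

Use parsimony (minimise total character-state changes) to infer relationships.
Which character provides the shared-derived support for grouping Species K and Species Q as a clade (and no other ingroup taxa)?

C1

Character polarity is set by the outgroup: the derived state is whichever differs from the outgroup's state, so for C1, C3 the derived state is '0', and for the remaining characters it is '1'.
C1 (derived state '0') is shared by Species K and Species Q — a synapomorphy uniting that clade.
C2 (state '1') occurs in Species C and Species K but conflicts with the nesting implied by the other characters — most parsimoniously interpreted as homoplasy.
Only Species E, Species K, and Species Q show the derived state '0' for C3, supporting them as a clade.
C4 (derived state '1') is shared by Species A, Species E, Species K, and Species Q — a synapomorphy uniting that clade.
C5 (derived state '1') is shared by all ingroup taxa — unites the whole ingroup.
Most parsimonious ingroup topology: (Species C,(Species A,((Species K,Species Q),Species E))).
The clade {Species K, Species Q} is supported by C1: its derived state '0' occurs in exactly those taxa and in no other taxon (including the outgroup).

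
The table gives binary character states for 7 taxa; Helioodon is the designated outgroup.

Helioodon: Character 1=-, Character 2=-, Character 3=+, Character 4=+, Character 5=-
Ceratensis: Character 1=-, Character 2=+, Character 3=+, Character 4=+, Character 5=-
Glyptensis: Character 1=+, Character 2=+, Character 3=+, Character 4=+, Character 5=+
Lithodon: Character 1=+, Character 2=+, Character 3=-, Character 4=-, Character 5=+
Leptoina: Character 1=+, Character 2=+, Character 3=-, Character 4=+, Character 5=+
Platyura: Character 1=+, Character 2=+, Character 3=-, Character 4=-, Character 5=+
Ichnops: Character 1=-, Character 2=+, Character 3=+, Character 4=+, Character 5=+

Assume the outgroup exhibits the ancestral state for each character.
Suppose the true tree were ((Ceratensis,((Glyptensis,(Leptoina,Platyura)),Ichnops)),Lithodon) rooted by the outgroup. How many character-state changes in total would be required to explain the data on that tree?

9

Map each character onto ((Ceratensis,((Glyptensis,(Leptoina,Platyura)),Ichnops)),Lithodon) (rooted by Helioodon) and count the minimum state changes it requires (Fitch parsimony):
Character 1: 2; Character 2: 1; Character 3: 2; Character 4: 2; Character 5: 2.
Total tree length = 9.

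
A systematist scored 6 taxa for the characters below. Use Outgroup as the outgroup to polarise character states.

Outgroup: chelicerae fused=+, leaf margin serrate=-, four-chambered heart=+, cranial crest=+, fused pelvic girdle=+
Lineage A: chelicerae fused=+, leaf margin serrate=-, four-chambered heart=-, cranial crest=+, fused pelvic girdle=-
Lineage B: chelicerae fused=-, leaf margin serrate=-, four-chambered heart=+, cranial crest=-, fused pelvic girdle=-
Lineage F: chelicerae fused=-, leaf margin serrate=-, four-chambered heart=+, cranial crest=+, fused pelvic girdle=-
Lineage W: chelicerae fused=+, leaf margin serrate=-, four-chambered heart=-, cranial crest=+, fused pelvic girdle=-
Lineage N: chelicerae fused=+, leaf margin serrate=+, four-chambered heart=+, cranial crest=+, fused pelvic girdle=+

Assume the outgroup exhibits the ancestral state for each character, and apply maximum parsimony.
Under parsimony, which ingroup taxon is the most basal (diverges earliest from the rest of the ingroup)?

Lineage N

Character polarity is set by the outgroup: the derived state is whichever differs from the outgroup's state, so for chelicerae fused, four-chambered heart, cranial crest, fused pelvic girdle the derived state is '-', and for the remaining characters it is '+'.
chelicerae fused: derived state '-' in Lineage B and Lineage F only — synapomorphy for {Lineage B, Lineage F}.
leaf margin serrate (derived state '+') is unique to Lineage N (autapomorphy; uninformative for grouping).
Only Lineage A and Lineage W show the derived state '-' for four-chambered heart, supporting them as a clade.
cranial crest: derived state '-' in Lineage B only — an autapomorphy, so it tells us nothing about relationships among taxa.
fused pelvic girdle: derived state '-' in Lineage A, Lineage B, Lineage F, and Lineage W only — synapomorphy for {Lineage A, Lineage B, Lineage F, Lineage W}.
Most parsimonious ingroup topology: (((Lineage A,Lineage W),(Lineage B,Lineage F)),Lineage N).
Lineage N is sister to the clade containing all other ingroup taxa, so it is the earliest-diverging (most basal) ingroup lineage.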